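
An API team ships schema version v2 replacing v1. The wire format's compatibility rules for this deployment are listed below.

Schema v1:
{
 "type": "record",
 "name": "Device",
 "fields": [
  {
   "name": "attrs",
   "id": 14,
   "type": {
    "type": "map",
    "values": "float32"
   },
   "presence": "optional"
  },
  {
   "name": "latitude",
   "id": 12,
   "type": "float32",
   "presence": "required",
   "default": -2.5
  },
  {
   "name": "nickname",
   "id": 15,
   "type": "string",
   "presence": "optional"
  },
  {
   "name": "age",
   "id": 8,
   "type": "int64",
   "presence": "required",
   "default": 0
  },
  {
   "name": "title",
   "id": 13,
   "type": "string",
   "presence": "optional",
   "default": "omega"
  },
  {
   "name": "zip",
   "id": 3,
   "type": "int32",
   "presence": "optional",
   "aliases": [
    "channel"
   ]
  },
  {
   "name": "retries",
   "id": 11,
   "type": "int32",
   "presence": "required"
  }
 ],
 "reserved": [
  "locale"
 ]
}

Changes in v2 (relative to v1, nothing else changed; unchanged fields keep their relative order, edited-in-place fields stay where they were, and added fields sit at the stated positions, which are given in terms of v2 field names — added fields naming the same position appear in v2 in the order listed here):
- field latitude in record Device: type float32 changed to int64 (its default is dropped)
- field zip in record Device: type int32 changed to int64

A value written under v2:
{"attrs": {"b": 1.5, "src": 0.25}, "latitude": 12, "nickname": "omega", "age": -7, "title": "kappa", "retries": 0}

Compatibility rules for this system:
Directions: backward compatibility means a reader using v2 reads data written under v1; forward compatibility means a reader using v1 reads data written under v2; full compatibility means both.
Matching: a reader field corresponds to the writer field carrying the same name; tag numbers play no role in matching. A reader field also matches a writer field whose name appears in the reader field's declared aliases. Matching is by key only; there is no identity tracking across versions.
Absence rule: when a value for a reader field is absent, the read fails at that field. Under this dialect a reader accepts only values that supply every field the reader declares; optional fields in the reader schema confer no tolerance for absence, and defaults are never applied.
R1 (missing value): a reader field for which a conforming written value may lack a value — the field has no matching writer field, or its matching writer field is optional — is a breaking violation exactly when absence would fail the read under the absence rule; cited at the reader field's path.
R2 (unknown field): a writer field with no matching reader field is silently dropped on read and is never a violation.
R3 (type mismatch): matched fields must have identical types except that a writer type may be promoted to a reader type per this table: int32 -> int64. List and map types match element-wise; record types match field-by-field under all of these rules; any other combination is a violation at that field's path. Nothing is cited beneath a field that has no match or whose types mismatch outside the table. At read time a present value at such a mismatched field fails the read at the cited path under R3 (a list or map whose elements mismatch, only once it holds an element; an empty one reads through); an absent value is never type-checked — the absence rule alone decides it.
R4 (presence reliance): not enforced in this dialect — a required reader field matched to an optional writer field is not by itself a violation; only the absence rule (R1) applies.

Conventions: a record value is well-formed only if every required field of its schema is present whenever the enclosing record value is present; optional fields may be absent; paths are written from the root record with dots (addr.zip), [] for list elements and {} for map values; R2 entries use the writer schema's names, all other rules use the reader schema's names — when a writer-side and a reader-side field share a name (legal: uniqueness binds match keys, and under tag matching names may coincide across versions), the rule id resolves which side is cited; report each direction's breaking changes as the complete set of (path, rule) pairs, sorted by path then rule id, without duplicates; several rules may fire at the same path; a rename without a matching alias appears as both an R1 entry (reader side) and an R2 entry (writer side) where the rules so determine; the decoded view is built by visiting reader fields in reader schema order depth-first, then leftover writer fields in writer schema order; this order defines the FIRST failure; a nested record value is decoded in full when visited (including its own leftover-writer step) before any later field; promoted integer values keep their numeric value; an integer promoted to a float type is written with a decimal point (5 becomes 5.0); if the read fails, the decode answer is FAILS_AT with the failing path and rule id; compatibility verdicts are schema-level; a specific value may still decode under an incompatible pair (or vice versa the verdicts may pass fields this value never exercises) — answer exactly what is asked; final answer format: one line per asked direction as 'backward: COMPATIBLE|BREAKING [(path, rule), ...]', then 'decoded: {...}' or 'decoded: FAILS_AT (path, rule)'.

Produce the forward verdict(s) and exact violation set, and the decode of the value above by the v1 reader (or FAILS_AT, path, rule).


forward: BREAKING [(attrs, R1), (latitude, R3), (nickname, R1), (title, R1), (zip, R1), (zip, R3)]; decoded: FAILS_AT (latitude, R3)

each type pair in Device: writer, then reader
forward analysis of Device with v1 as reader and v2 as writer:
  writer optional, map<string, float32> -> map<string, float32>: reader attrs maps from writer attrs
  writer required, int64 -> float32: reader latitude maps from writer latitude
  writer optional, string -> string: reader nickname maps from writer nickname
  writer required, int64 -> int64: reader age maps from writer age
  writer optional, string -> string: reader title maps from writer title
  writer optional, int64 -> int32: reader zip maps from writer zip
  writer required, int32 -> int32: reader retries maps from writer retries
  R1 fires at attrs
  R3 fires at latitude
  R1 fires at nickname
  R1 fires at title
  R1 fires at zip
  R3 fires at zip
  forward on Device therefore BREAKING (6)
decoding the Device value with the v1 reader:
  attrs := {"b": 1.5, "src": 0.25}
  read fails at latitude under R3
  => FAILS_AT (latitude, R3)


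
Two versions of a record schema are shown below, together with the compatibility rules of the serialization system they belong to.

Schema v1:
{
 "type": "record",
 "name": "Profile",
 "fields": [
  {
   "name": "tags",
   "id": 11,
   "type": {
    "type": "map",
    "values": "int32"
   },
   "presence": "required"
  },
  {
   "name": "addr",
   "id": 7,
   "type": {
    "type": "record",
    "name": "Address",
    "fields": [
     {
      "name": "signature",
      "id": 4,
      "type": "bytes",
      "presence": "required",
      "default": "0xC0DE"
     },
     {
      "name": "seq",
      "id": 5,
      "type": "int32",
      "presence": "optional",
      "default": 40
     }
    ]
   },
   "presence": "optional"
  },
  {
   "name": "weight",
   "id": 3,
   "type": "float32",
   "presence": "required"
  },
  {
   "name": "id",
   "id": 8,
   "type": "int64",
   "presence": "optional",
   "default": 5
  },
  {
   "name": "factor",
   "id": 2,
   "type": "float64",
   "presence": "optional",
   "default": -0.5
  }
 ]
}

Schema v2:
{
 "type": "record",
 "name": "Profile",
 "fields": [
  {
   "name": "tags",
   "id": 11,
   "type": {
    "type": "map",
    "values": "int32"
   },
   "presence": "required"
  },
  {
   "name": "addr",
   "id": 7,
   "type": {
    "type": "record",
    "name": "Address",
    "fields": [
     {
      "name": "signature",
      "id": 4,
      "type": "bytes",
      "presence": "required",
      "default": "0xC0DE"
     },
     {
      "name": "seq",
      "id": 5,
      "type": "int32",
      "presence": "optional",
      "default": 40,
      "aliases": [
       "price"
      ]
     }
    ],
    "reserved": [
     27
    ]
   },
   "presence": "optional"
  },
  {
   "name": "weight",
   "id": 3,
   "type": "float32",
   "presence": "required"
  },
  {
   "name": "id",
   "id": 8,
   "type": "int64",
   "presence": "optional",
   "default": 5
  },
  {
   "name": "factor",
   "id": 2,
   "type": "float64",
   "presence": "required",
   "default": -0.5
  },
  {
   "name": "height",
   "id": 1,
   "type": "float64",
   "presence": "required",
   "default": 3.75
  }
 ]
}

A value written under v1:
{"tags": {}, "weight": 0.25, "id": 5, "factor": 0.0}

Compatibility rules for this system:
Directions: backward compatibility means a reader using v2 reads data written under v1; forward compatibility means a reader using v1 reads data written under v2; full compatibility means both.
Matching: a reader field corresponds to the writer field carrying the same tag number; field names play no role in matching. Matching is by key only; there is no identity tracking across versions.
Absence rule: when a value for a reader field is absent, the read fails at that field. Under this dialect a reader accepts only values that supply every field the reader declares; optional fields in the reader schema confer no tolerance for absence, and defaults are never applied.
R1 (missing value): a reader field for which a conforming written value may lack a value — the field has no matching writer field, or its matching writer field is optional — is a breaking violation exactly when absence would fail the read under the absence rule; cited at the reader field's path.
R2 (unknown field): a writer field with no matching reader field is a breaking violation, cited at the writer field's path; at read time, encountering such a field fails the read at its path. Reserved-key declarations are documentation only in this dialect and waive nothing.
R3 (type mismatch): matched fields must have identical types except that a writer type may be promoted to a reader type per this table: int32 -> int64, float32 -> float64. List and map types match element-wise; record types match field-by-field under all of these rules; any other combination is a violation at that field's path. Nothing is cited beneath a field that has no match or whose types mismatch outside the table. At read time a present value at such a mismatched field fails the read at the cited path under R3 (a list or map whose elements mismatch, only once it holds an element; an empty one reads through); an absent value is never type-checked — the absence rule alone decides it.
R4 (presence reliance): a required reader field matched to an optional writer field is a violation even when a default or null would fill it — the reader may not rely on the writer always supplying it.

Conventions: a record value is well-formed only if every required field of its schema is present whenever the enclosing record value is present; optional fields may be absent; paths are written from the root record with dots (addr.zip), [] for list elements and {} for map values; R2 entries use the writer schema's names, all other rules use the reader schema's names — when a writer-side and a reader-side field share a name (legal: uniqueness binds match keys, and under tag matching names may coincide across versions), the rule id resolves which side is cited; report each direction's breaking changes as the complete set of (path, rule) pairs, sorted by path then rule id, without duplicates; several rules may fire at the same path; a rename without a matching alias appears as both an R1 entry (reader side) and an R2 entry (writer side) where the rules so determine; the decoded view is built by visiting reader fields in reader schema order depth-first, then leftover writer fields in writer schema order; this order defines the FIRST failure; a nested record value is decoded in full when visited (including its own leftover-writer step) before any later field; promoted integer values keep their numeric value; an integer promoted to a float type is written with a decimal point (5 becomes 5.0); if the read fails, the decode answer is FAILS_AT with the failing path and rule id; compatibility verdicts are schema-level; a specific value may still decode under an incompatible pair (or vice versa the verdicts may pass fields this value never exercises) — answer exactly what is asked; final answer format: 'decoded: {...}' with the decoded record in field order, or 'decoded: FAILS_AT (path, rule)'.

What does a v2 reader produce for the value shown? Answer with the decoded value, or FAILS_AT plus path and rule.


the writer's type comes first in each Profile pair
decoding the Profile value with the v2 reader:
  tags := {}
  read fails at addr under R1 (no fill)
  => FAILS_AT (addr, R1)
ruling out the remaining Profile differences:
  added field height to record Profile: required float64, tag 1, default 3.75 (in v2 it sits last) -> matters for Profile compatibility verdicts, not for this value's decode
  field factor in record Profile: optional changed to required -> matters for Profile compatibility verdicts, not for this value's decode

decoded: FAILS_AT (addr, R1)


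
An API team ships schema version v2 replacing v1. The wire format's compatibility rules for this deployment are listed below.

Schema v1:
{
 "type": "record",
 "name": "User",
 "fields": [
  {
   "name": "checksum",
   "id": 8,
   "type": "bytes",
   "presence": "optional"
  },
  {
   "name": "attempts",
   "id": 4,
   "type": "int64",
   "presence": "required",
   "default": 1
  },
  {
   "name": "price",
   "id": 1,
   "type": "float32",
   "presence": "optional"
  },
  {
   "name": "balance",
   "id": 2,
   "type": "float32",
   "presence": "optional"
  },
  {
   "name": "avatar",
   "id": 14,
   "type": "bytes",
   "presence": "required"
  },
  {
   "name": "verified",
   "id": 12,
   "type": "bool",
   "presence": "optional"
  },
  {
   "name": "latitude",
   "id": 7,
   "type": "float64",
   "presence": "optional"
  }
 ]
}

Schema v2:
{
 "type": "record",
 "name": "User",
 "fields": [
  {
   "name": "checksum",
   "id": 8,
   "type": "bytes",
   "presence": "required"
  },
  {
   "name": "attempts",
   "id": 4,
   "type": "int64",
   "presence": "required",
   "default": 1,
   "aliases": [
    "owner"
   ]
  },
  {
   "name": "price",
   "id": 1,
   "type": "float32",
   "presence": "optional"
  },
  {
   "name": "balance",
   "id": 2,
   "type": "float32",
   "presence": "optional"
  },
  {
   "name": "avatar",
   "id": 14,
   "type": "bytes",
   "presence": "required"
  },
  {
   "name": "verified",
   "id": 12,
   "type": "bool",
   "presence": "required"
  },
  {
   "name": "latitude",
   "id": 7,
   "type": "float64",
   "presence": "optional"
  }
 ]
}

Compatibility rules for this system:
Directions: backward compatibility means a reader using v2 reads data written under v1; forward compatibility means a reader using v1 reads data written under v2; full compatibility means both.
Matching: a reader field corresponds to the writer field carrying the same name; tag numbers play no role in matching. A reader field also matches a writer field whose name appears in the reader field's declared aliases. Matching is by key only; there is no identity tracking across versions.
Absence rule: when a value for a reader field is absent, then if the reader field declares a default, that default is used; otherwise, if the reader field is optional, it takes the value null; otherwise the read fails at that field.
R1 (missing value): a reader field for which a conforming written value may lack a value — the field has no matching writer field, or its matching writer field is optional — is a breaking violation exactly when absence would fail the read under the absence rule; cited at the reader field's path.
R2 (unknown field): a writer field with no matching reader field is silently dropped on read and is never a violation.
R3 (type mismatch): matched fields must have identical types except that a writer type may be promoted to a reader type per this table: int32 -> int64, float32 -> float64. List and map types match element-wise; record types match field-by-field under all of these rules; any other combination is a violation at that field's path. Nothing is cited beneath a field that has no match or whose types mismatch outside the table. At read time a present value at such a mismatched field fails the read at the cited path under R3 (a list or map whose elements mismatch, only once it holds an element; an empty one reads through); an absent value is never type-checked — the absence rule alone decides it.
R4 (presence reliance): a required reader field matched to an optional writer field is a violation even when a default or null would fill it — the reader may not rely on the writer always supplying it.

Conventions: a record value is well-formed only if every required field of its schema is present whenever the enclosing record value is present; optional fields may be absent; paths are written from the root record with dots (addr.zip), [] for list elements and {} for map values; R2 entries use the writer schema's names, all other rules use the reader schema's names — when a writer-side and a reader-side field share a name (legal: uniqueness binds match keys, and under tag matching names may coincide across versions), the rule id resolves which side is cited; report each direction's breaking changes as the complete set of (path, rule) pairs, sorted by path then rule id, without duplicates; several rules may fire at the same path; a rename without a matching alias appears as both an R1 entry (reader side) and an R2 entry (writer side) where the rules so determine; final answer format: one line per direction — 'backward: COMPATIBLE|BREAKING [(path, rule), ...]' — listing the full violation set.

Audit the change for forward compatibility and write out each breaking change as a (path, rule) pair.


in User below, arrows point writer -> reader
forward on User — v1 reading data written by v2:
  checksum: paired with writer checksum (bytes -> bytes; writer required)
  attempts: paired with writer attempts (int64 -> int64; writer required)
  price: paired with writer price (float32 -> float32; writer optional)
  balance: paired with writer balance (float32 -> float32; writer optional)
  avatar: paired with writer avatar (bytes -> bytes; writer required)
  verified: paired with writer verified (bool -> bool; writer required)
  latitude: paired with writer latitude (float64 -> float64; writer optional)
  nothing fires on User: forward is COMPATIBLE
the other User changes do not affect what is asked:
  field checksum in record User: optional changed to required -> its effect on User is confined to the backward direction, not asked
  field verified in record User: optional changed to required -> its effect on User is confined to the backward direction, not asked

forward: COMPATIBLE []


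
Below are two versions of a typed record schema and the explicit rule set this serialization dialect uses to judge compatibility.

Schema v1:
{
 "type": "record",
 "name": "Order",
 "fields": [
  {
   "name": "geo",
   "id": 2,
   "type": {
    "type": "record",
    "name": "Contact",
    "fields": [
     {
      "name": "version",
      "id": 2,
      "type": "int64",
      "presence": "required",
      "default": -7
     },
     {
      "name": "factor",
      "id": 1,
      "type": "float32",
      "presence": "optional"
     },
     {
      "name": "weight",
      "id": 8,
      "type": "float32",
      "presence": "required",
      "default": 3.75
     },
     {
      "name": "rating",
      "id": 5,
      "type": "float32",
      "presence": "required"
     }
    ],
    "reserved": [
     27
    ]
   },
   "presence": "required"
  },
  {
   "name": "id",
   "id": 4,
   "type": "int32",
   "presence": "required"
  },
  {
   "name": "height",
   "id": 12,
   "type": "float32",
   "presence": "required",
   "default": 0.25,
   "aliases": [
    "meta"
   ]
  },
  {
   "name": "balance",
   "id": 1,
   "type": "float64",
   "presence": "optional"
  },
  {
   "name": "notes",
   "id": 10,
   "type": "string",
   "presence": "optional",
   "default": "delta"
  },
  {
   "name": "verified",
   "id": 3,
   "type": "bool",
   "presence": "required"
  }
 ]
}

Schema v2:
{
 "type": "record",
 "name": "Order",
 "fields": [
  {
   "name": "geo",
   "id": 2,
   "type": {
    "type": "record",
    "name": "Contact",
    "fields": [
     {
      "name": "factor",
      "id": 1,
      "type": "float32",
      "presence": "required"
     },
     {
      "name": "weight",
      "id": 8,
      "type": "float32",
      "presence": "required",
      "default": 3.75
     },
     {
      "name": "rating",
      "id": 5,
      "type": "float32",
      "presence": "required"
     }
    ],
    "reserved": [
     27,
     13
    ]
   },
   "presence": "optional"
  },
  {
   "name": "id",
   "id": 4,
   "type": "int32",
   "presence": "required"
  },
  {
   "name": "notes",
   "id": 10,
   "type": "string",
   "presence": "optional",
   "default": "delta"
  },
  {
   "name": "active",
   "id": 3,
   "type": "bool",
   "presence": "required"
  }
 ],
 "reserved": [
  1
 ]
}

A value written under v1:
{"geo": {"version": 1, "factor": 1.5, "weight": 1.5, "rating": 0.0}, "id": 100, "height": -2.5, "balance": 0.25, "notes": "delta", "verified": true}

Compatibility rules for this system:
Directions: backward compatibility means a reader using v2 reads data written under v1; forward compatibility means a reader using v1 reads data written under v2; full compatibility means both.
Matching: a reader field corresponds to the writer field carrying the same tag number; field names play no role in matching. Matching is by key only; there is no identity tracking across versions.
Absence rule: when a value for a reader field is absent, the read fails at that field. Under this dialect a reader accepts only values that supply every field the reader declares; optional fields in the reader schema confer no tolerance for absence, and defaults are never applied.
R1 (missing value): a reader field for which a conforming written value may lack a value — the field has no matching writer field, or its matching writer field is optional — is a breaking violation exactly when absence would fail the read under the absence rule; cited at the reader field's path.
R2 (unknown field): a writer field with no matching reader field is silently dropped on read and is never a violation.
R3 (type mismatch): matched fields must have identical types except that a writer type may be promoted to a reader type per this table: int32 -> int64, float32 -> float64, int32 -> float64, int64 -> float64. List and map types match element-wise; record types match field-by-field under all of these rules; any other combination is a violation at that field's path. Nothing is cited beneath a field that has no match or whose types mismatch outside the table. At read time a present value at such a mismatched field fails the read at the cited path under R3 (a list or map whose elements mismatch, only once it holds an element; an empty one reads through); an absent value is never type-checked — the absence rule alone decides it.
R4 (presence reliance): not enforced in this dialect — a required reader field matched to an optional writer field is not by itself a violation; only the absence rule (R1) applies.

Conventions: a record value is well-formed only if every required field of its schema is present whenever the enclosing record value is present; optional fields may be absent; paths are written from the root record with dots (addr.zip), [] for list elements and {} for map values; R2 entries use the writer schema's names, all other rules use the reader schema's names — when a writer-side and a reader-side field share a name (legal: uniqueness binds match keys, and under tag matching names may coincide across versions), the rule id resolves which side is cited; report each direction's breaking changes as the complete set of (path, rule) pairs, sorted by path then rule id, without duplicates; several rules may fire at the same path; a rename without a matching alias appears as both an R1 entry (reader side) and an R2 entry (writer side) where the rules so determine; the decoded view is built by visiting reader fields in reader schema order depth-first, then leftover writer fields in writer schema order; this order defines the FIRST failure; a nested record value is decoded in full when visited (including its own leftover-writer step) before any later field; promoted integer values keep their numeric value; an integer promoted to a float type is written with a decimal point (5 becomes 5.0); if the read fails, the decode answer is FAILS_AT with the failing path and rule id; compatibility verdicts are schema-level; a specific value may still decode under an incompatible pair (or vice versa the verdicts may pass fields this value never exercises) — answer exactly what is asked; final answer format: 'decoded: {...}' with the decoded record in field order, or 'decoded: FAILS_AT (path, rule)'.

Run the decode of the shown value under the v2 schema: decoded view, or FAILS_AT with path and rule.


the writer's type comes first in each Order pair
decoding the Order value with the v2 reader:
  geo.factor := 1.5
  geo.weight := 1.5
  geo.rating := 0.0
  writer geo.version: unmatched, discarded
  id := 100
  notes := "delta"
  active := true (from writer verified)
  writer height: unmatched, discarded
  writer balance: unmatched, discarded
  => decoded: {"geo": {"factor": 1.5, "weight": 1.5, "rating": 0.0}, "id": 100, "notes": "delta", "active": true}
checking off the Order differences that do not matter here:
  field geo in record Order: required changed to optional -> schema-level compatibility only; this Order value's decode is unchanged
  field factor in record Contact: optional changed to required -> schema-level compatibility only; this Order value's decode is unchanged

decoded: {"geo": {"factor": 1.5, "weight": 1.5, "rating": 0.0}, "id": 100, "notes": "delta", "active": true}


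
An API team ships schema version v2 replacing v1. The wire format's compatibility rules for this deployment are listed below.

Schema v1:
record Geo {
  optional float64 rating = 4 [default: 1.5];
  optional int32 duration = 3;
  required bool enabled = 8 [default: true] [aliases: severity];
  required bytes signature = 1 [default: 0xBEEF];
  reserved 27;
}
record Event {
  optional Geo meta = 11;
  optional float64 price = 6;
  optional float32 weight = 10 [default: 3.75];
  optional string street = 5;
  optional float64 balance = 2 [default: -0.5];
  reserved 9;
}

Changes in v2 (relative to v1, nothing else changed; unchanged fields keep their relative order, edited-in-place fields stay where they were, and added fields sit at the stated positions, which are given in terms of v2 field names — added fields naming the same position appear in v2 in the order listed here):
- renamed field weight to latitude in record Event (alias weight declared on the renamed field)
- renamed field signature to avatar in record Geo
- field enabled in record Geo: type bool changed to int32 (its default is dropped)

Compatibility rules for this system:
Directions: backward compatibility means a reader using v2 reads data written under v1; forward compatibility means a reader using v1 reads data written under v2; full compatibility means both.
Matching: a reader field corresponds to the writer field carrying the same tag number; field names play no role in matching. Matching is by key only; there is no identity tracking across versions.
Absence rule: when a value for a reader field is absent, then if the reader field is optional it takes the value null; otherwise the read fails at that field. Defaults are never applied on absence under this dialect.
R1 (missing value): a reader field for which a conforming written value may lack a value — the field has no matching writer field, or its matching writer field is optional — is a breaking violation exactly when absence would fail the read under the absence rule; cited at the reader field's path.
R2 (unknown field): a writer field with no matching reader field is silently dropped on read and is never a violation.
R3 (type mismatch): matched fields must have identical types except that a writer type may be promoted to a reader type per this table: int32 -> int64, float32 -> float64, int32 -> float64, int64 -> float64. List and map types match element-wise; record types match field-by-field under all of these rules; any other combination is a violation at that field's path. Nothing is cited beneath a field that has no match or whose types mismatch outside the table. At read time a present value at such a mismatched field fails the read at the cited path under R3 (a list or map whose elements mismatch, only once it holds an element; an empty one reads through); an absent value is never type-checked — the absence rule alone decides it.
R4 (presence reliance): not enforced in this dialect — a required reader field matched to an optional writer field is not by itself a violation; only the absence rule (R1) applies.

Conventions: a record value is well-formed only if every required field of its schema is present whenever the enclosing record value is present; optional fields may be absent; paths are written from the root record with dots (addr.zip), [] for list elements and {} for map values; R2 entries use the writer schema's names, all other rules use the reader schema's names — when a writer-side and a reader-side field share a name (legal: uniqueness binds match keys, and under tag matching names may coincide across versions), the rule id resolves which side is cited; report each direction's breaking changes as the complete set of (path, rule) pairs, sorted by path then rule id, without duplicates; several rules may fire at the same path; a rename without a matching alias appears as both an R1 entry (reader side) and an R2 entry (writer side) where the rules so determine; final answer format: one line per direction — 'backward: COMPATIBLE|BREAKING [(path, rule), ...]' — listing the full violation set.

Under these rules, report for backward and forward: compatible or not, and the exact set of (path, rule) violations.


backward: BREAKING [(meta.enabled, R3)]; forward: BREAKING [(meta.enabled, R3)]

each type pair in Event: writer, then reader
backward pass over Event, reader schema v2, writer schema v1:
  Geo -> Geo, writer optional: meta aligns to meta
  float64 -> float64, writer optional: price aligns to price
  float32 -> float32, writer optional: latitude aligns to weight
  string -> string, writer optional: street aligns to street
  float64 -> float64, writer optional: balance aligns to balance
  float64 -> float64, writer optional: meta.rating aligns to meta.rating
  int32 -> int32, writer optional: meta.duration aligns to meta.duration
  bool -> int32, writer required: meta.enabled aligns to meta.enabled
  bytes -> bytes, writer required: meta.avatar aligns to meta.signature
  breaking: (meta.enabled, R3)
  backward on Event therefore BREAKING (1)
forward pass over Event, reader schema v1, writer schema v2:
  Geo -> Geo, writer optional: meta aligns to meta
  float64 -> float64, writer optional: price aligns to price
  float32 -> float32, writer optional: weight aligns to latitude
  string -> string, writer optional: street aligns to street
  float64 -> float64, writer optional: balance aligns to balance
  float64 -> float64, writer optional: meta.rating aligns to meta.rating
  int32 -> int32, writer optional: meta.duration aligns to meta.duration
  int32 -> bool, writer required: meta.enabled aligns to meta.enabled
  bytes -> bytes, writer required: meta.signature aligns to meta.avatar
  breaking: (meta.enabled, R3)
  forward on Event therefore BREAKING (1)


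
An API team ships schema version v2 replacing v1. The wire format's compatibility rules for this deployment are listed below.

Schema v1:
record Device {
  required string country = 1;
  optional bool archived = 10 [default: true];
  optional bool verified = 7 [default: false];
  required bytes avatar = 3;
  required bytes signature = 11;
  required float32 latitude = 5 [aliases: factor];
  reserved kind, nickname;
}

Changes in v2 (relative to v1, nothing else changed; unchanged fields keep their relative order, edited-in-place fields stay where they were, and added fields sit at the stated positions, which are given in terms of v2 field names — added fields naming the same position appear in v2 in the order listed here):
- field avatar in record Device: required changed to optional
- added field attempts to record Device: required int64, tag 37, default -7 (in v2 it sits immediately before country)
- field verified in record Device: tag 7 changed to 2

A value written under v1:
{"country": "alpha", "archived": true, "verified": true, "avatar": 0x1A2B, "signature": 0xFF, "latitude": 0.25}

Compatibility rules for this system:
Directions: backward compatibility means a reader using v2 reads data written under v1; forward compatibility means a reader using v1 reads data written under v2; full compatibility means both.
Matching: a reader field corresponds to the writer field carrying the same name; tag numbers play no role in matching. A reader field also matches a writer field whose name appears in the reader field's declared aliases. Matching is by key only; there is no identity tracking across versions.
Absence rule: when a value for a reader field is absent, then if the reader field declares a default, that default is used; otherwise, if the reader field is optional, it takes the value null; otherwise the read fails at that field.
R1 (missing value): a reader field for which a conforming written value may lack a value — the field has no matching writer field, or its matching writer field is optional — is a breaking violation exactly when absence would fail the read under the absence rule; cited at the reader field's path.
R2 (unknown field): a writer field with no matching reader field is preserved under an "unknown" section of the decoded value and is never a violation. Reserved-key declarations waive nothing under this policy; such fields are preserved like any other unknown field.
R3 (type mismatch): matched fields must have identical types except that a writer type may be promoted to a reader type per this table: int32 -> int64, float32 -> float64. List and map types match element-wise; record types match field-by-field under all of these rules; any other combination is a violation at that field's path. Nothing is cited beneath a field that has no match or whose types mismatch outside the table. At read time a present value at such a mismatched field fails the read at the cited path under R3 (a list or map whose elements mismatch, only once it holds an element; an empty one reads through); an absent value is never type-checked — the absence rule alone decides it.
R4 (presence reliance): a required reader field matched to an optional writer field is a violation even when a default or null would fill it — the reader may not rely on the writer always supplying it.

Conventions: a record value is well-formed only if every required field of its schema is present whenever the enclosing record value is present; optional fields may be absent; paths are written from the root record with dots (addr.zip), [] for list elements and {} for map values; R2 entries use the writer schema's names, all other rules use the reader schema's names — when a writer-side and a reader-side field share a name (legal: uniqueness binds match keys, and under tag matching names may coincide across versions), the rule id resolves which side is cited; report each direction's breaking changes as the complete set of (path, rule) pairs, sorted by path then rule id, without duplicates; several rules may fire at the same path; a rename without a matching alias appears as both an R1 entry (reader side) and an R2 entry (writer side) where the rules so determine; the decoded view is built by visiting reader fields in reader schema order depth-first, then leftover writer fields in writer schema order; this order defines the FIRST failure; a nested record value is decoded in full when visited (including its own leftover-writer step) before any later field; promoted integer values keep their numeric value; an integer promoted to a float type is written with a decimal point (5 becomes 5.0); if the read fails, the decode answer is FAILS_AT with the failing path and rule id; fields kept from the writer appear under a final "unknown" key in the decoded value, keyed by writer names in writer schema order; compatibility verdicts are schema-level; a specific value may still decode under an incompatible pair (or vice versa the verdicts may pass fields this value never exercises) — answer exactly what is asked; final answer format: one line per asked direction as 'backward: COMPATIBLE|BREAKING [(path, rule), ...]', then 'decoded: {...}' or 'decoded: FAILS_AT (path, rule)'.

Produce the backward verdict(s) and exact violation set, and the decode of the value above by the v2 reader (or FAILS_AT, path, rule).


in Device below, arrows point writer -> reader
checking backward for Device: reader v2 against writer v1:
  attempts: no writer-side match
  country <- country (string -> string, writer required)
  archived <- archived (bool -> bool, writer optional)
  verified <- verified (bool -> bool, writer optional)
  avatar <- avatar (bytes -> bytes, writer required)
  signature <- signature (bytes -> bytes, writer required)
  latitude <- latitude (float32 -> float32, writer required)
  => no violations; backward on Device: COMPATIBLE
migrating the Device value to v2:
  attempts := -7 (no value, default fills)
  country := "alpha"
  archived := true
  verified := true
  avatar := 0x1A2B
  signature := 0xFF
  latitude := 0.25
  => decoded: {"attempts": -7, "country": "alpha", "archived": true, "verified": true, "avatar": 0x1A2B, "signature": 0xFF, "latitude": 0.25}
the other Device changes do not affect what is asked:
  field avatar in record Device: required changed to optional -> matters only for Device's forward compatibility — outside the asked direction
  field verified in record Device: tag 7 changed to 2 -> no rule fires on it in Device's dialect; the asked verdict holds

backward: COMPATIBLE []; decoded: {"attempts": -7, "country": "alpha", "archived": true, "verified": true, "avatar": 0x1A2B, "signature": 0xFF, "latitude": 0.25}


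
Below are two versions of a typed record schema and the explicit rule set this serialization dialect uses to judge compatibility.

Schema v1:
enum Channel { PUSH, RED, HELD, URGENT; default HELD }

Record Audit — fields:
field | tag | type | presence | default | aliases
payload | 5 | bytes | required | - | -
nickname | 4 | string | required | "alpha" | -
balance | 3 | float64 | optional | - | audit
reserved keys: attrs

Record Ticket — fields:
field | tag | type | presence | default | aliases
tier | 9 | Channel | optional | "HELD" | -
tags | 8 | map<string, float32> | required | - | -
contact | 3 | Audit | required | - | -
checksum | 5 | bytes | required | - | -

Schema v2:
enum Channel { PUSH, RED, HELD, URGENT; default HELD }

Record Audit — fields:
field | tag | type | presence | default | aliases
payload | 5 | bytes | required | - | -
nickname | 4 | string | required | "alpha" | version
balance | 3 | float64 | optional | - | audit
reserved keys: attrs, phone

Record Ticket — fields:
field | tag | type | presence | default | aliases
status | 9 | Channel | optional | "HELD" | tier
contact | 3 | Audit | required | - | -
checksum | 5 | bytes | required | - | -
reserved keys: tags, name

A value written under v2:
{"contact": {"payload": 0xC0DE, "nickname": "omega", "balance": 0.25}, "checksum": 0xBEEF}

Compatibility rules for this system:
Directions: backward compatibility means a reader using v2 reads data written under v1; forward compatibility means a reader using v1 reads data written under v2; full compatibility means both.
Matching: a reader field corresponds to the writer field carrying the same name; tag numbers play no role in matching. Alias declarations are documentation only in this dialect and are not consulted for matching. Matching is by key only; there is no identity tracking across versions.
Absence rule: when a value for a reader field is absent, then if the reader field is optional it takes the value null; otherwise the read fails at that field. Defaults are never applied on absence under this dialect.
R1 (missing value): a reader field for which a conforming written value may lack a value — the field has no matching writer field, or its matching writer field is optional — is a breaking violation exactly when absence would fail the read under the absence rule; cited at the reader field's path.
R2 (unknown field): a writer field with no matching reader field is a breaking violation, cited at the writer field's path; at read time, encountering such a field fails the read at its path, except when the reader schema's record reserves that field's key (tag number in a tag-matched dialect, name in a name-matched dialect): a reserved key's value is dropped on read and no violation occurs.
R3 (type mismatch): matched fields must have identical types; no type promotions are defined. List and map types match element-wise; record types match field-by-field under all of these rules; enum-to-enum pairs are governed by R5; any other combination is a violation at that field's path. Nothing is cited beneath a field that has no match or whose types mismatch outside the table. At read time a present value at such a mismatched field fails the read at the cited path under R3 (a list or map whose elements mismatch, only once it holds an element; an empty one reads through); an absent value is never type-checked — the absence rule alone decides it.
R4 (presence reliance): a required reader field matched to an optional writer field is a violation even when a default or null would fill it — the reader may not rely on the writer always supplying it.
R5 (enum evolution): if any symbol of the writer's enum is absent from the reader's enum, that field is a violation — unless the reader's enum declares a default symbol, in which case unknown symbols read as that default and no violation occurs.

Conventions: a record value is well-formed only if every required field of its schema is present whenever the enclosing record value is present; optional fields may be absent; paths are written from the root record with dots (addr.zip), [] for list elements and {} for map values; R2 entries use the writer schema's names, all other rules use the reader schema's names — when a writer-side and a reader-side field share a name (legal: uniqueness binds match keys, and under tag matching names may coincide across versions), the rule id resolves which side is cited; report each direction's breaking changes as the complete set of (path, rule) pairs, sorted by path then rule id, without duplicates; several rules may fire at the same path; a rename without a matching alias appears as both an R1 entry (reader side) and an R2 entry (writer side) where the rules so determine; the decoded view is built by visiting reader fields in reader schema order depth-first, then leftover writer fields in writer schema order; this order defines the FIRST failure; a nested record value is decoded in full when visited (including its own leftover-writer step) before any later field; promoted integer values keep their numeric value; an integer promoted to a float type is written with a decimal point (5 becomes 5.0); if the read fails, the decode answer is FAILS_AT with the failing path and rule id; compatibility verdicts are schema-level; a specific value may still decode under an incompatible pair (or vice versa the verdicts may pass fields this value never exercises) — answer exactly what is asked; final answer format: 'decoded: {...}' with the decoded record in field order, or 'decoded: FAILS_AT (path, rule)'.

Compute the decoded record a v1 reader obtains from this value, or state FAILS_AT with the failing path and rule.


decoded: FAILS_AT (tags, R1)

arrows below run writer -> reader for Ticket
decoding the Ticket value with the v1 reader:
  tier := null (not supplied -> null)
  read fails at tags under R1 (no fill)
  => FAILS_AT (tags, R1)
the rest of the Ticket diff is inert for this question:
  renamed field tier to status in record Ticket (alias tier declared on the renamed field) -> schema-level compatibility only; this Ticket value's decode is unchanged
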